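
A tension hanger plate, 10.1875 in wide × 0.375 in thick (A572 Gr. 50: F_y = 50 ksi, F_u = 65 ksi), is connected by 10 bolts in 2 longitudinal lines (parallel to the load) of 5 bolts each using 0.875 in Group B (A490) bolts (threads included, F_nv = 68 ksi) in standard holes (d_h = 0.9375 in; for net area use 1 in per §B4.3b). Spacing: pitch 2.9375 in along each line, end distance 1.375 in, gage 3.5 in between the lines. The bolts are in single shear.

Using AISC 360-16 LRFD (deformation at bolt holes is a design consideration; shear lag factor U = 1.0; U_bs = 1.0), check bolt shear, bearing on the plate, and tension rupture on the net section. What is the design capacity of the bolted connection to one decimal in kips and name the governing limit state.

149.7 kips (net-section rupture governs)

Bolt shear: A_b = π(0.875)²/4 = 0.60132 in². φR_n = 0.75 × 68 × 0.60132 × 10 × 1 = 306.7 kips.
Bearing (0.375 in plate, F_u = 65 ksi): end bolts L_c = 1.375 − 0.9375/2 = 0.90625, R_n = min(1.2×0.90625×0.375×65, 2.4×0.875×0.375×65) = 26.508 kips/bolt; interior L_c = 2.9375 − 0.9375 = 2, R_n = 51.188 kips/bolt. φR_n = 0.75 × (2×26.508 + 8×51.188) = 346.9 kips.
Tension rupture (net): A_n = (10.1875 − 2×1)×0.375 = 3.0703 in² (U = 1.0, A_e = A_n). φR_n = 0.75 × 65 × 3.0703 = 149.7 kips.
Governing: min(306.7, 346.9, 149.7) = 149.7 kips → net-section rupture.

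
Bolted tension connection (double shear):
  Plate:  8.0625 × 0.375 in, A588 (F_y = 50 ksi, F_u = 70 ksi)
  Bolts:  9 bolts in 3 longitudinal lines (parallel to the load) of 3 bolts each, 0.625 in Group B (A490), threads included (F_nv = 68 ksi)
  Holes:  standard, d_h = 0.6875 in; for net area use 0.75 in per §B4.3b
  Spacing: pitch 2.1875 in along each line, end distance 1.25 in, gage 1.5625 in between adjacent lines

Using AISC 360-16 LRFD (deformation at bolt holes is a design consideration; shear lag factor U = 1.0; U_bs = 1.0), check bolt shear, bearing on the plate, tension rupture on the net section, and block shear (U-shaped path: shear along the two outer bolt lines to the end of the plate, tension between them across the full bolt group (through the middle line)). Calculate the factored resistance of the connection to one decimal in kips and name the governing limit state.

114.4 kips (net-section rupture governs)

Bolt shear: A_b = π(0.625)²/4 = 0.3068 in². φR_n = 0.75 × 68 × 0.3068 × 9 × 2 = 281.6 kips.
Bearing (0.375 in plate, F_u = 70 ksi): end bolts L_c = 1.25 − 0.6875/2 = 0.90625, R_n = min(1.2×0.90625×0.375×70, 2.4×0.625×0.375×70) = 28.547 kips/bolt; interior L_c = 2.1875 − 0.6875 = 1.5, R_n = 39.375 kips/bolt. φR_n = 0.75 × (3×28.547 + 6×39.375) = 241.4 kips.
Tension rupture (net): A_n = (8.0625 − 3×0.75)×0.375 = 2.1797 in² (U = 1.0, A_e = A_n). φR_n = 0.75 × 70 × 2.1797 = 114.4 kips.
Block shear: shear path 2×[1.25+2×2.1875] = 2×5.625 in, A_gv = 4.2188, A_nv = 2×(5.625 − 2.5×0.75)×0.375 = 2.8125 in²; tension across gage: (3.125 − 2×0.75)×0.375 = 0.60938 in². R_n = min(0.6×70×2.8125, 0.6×50×4.2188) + 1.0×70×0.60938 = min(118.13, 126.56) + 42.657 = 160.79 kips. φR_n = 0.75 × 160.79 = 120.6 kips.
Governing: min(281.6, 241.4, 114.4, 120.6) = 114.4 kips → net-section rupture.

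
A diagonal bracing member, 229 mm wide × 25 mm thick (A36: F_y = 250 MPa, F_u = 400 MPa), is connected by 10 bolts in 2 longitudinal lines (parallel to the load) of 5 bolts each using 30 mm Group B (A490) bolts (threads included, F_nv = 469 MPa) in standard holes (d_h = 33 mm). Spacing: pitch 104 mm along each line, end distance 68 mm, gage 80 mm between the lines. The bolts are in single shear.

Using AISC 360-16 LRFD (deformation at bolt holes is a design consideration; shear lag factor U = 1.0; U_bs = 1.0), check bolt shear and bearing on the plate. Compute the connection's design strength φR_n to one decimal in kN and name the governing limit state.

Bolt shear: A_b = π(30)²/4 = 706.86 mm². φR_n = 0.75 × 469 × 706.86 × 10 × 1 = 2486.4 kN.
Bearing (25 mm plate, F_u = 400 MPa): end bolts L_c = 68 − 33/2 = 51.5, R_n = min(1.2×51.5×25×400, 2.4×30×25×400) = 618 kN/bolt; interior L_c = 104 − 33 = 71, R_n = 720 kN/bolt. φR_n = 0.75 × (2×618 + 8×720) = 5247.0 kN.
Governing: min(2486.4, 5247.0) = 2486.4 kN → bolt shear.

2486.4 kN (bolt shear governs)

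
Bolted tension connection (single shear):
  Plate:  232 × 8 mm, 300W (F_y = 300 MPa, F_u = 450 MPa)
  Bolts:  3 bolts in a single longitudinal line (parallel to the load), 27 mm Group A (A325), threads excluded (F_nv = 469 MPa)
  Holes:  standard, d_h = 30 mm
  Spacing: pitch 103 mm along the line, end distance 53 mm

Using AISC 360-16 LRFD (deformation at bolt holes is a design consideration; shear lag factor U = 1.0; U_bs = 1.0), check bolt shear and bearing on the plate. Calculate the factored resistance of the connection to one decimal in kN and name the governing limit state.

Bolt shear: A_b = π(27)²/4 = 572.56 mm². φR_n = 0.75 × 469 × 572.56 × 3 × 1 = 604.2 kN.
Bearing (8 mm plate, F_u = 450 MPa): end bolts L_c = 53 − 30/2 = 38, R_n = min(1.2×38×8×450, 2.4×27×8×450) = 164.16 kN/bolt; interior L_c = 103 − 30 = 73, R_n = 233.28 kN/bolt. φR_n = 0.75 × (1×164.16 + 2×233.28) = 473.0 kN.
Governing: min(604.2, 473.0) = 473.0 kN → bearing.

473.0 kN (bearing governs)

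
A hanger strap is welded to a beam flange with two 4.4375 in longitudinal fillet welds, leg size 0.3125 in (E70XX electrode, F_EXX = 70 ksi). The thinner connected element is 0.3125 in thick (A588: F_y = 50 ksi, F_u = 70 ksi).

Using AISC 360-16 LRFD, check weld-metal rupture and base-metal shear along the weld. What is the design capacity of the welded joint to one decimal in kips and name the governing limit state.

Weld metal: throat = 0.707×0.3125 = 0.22094 in, L = 2×4.4375 = 8.875 in. φR_n = 0.75 × 0.6 × 70 × 0.22094 × 8.875 = 61.8 kips.
Base metal shear (0.3125 in plate): yield φR_n = 1.0×0.6×50×0.3125×8.875 = 83.2 kips; rupture φR_n = 0.75×0.6×70×0.3125×8.875 = 87.4 kips; take 83.2 kips (yield).
Governing: min(61.8, 83.2) = 61.8 kips → weld metal.

61.8 kips (weld metal governs)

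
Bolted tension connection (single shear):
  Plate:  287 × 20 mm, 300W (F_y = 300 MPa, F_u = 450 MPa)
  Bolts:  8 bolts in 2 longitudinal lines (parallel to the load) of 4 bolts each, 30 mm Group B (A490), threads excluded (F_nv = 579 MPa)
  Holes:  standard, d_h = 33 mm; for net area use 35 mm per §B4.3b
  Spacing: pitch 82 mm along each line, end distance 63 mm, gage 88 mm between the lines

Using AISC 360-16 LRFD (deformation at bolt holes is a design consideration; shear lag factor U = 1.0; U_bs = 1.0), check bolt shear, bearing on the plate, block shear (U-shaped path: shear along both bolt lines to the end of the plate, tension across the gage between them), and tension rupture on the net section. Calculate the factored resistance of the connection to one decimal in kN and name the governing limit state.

1464.8 kN (net-section rupture governs)

Bolt shear: A_b = π(30)²/4 = 706.86 mm². φR_n = 0.75 × 579 × 706.86 × 8 × 1 = 2455.6 kN.
Bearing (20 mm plate, F_u = 450 MPa): end bolts L_c = 63 − 33/2 = 46.5, R_n = min(1.2×46.5×20×450, 2.4×30×20×450) = 502.2 kN/bolt; interior L_c = 82 − 33 = 49, R_n = 529.2 kN/bolt. φR_n = 0.75 × (2×502.2 + 6×529.2) = 3134.7 kN.
Block shear: shear path 2×[63+3×82] = 2×309 mm, A_gv = 12360, A_nv = 2×(309 − 3.5×35)×20 = 7460 mm²; tension across gage: (88 − 1×35)×20 = 1060 mm². R_n = min(0.6×450×7460, 0.6×300×12360) + 1.0×450×1060 = min(2014.2, 2224.8) + 477 = 2491.2 kN. φR_n = 0.75 × 2491.2 = 1868.4 kN.
Tension rupture (net): A_n = (287 − 2×35)×20 = 4340 mm² (U = 1.0, A_e = A_n). φR_n = 0.75 × 450 × 4340 = 1464.8 kN.
Governing: min(2455.6, 3134.7, 1868.4, 1464.8) = 1464.8 kN → net-section rupture.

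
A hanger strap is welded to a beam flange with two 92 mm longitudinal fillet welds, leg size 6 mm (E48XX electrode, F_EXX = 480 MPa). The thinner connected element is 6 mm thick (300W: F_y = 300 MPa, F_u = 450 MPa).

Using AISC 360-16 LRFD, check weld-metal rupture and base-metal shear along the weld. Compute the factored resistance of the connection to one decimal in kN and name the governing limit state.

168.6 kN (weld metal governs)

Weld metal: throat = 0.707×6 = 4.242 mm, L = 2×92 = 184 mm. φR_n = 0.75 × 0.6 × 480 × 4.242 × 184 = 168.6 kN.
Base metal shear (6 mm plate): yield φR_n = 1.0×0.6×300×6×184 = 198.7 kN; rupture φR_n = 0.75×0.6×450×6×184 = 223.6 kN; take 198.7 kN (yield).
Governing: min(168.6, 198.7) = 168.6 kN → weld metal.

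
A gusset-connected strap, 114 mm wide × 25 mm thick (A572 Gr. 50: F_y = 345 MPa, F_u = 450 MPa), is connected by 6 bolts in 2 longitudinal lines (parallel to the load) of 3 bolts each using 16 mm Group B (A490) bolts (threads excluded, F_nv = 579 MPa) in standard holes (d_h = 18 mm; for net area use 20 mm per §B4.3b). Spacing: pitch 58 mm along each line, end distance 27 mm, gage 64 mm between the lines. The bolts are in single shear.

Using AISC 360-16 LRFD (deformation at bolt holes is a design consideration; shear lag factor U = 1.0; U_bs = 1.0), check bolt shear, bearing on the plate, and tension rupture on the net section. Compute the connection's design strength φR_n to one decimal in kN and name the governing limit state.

Bolt shear: A_b = π(16)²/4 = 201.06 mm². φR_n = 0.75 × 579 × 201.06 × 6 × 1 = 523.9 kN.
Bearing (25 mm plate, F_u = 450 MPa): end bolts L_c = 27 − 18/2 = 18, R_n = min(1.2×18×25×450, 2.4×16×25×450) = 243 kN/bolt; interior L_c = 58 − 18 = 40, R_n = 432 kN/bolt. φR_n = 0.75 × (2×243 + 4×432) = 1660.5 kN.
Tension rupture (net): A_n = (114 − 2×20)×25 = 1850 mm² (U = 1.0, A_e = A_n). φR_n = 0.75 × 450 × 1850 = 624.4 kN.
Governing: min(523.9, 1660.5, 624.4) = 523.9 kN → bolt shear.

523.9 kN (bolt shear governs)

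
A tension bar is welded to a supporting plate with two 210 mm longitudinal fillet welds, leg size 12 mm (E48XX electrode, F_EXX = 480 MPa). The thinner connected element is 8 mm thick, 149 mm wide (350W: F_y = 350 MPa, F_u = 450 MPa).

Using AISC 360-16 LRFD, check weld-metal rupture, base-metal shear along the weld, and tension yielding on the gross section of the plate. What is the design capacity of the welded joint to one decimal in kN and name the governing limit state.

Weld metal: throat = 0.707×12 = 8.484 mm, L = 2×210 = 420 mm. φR_n = 0.75 × 0.6 × 480 × 8.484 × 420 = 769.7 kN.
Base metal shear (8 mm plate): yield φR_n = 1.0×0.6×350×8×420 = 705.6 kN; rupture φR_n = 0.75×0.6×450×8×420 = 680.4 kN; take 680.4 kN (rupture).
Tension yield (gross): A_g = 149×8 = 1192 mm². φR_n = 0.90 × 350 × 1192 = 375.5 kN.
Governing: min(769.7, 680.4, 375.5) = 375.5 kN → gross-section yield.

375.5 kN (gross-section yield governs)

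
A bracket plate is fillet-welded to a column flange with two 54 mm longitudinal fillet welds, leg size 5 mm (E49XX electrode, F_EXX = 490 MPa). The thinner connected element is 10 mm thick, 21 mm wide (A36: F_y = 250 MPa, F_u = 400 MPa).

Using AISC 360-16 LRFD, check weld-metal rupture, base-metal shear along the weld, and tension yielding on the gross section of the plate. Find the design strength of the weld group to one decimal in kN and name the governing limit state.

47.3 kN (gross-section yield governs)

Weld metal: throat = 0.707×5 = 3.535 mm, L = 2×54 = 108 mm. φR_n = 0.75 × 0.6 × 490 × 3.535 × 108 = 84.2 kN.
Base metal shear (10 mm plate): yield φR_n = 1.0×0.6×250×10×108 = 162.0 kN; rupture φR_n = 0.75×0.6×400×10×108 = 194.4 kN; take 162.0 kN (yield).
Tension yield (gross): A_g = 21×10 = 210 mm². φR_n = 0.90 × 250 × 210 = 47.3 kN.
Governing: min(84.2, 162.0, 47.3) = 47.3 kN → gross-section yield.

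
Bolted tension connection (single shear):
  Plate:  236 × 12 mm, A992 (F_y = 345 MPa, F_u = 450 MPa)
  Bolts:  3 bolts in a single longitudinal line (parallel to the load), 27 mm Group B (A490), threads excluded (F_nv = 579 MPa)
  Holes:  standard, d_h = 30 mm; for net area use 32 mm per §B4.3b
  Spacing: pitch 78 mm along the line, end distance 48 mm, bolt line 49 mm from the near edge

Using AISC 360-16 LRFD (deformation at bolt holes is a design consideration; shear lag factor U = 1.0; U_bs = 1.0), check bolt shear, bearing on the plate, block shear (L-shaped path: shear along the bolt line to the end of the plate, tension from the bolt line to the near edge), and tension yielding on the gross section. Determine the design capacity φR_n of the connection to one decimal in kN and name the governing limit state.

Bolt shear: A_b = π(27)²/4 = 572.56 mm². φR_n = 0.75 × 579 × 572.56 × 3 × 1 = 745.9 kN.
Bearing (12 mm plate, F_u = 450 MPa): end bolts L_c = 48 − 30/2 = 33, R_n = min(1.2×33×12×450, 2.4×27×12×450) = 213.84 kN/bolt; interior L_c = 78 − 30 = 48, R_n = 311.04 kN/bolt. φR_n = 0.75 × (1×213.84 + 2×311.04) = 626.9 kN.
Block shear: shear path 1×[48+2×78] = 1×204 mm, A_gv = 2448, A_nv = 1×(204 − 2.5×32)×12 = 1488 mm²; tension to near edge: (49 − 0.5×32)×12 = 396 mm². R_n = min(0.6×450×1488, 0.6×345×2448) + 1.0×450×396 = min(401.76, 506.74) + 178.2 = 579.96 kN. φR_n = 0.75 × 579.96 = 435.0 kN.
Tension yield (gross): A_g = 236×12 = 2832 mm². φR_n = 0.90 × 345 × 2832 = 879.3 kN.
Governing: min(745.9, 626.9, 435.0, 879.3) = 435.0 kN → block shear.

435.0 kN (block shear governs)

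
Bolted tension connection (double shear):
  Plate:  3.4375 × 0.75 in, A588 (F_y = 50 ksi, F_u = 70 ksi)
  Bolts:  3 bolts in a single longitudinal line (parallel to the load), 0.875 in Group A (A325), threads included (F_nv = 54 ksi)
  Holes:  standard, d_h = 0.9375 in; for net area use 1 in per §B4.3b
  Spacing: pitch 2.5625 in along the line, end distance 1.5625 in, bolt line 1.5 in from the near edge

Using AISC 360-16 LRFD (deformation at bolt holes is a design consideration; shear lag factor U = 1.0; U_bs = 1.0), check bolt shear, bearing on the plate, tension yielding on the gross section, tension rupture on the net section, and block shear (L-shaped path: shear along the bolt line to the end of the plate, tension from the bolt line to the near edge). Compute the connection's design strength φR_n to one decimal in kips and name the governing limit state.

96.0 kips (net-section rupture governs)

Bolt shear: A_b = π(0.875)²/4 = 0.60132 in². φR_n = 0.75 × 54 × 0.60132 × 3 × 2 = 146.1 kips.
Bearing (0.75 in plate, F_u = 70 ksi): end bolts L_c = 1.5625 − 0.9375/2 = 1.09375, R_n = min(1.2×1.09375×0.75×70, 2.4×0.875×0.75×70) = 68.906 kips/bolt; interior L_c = 2.5625 − 0.9375 = 1.625, R_n = 102.38 kips/bolt. φR_n = 0.75 × (1×68.906 + 2×102.38) = 205.2 kips.
Tension yield (gross): A_g = 3.4375×0.75 = 2.5781 in². φR_n = 0.90 × 50 × 2.5781 = 116.0 kips.
Tension rupture (net): A_n = (3.4375 − 1×1)×0.75 = 1.8281 in² (U = 1.0, A_e = A_n). φR_n = 0.75 × 70 × 1.8281 = 96.0 kips.
Block shear: shear path 1×[1.5625+2×2.5625] = 1×6.6875 in, A_gv = 5.0156, A_nv = 1×(6.6875 − 2.5×1)×0.75 = 3.1406 in²; tension to near edge: (1.5 − 0.5×1)×0.75 = 0.75 in². R_n = min(0.6×70×3.1406, 0.6×50×5.0156) + 1.0×70×0.75 = min(131.91, 150.47) + 52.5 = 184.41 kips. φR_n = 0.75 × 184.41 = 138.3 kips.
Governing: min(146.1, 205.2, 116.0, 96.0, 138.3) = 96.0 kips → net-section rupture.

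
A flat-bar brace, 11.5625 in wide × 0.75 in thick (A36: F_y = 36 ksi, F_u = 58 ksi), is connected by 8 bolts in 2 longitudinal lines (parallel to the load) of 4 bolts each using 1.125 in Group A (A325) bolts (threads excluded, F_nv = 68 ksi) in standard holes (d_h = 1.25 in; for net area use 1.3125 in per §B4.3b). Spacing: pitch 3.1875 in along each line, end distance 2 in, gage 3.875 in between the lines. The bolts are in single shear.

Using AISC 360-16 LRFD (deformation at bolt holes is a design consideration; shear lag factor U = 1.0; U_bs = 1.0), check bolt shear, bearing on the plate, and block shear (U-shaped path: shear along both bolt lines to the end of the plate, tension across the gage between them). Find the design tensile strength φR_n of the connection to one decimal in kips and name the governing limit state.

Bolt shear: A_b = π(1.125)²/4 = 0.99402 in². φR_n = 0.75 × 68 × 0.99402 × 8 × 1 = 405.6 kips.
Bearing (0.75 in plate, F_u = 58 ksi): end bolts L_c = 2 − 1.25/2 = 1.375, R_n = min(1.2×1.375×0.75×58, 2.4×1.125×0.75×58) = 71.775 kips/bolt; interior L_c = 3.1875 − 1.25 = 1.9375, R_n = 101.14 kips/bolt. φR_n = 0.75 × (2×71.775 + 6×101.14) = 562.8 kips.
Block shear: shear path 2×[2+3×3.1875] = 2×11.5625 in, A_gv = 17.344, A_nv = 2×(11.5625 − 3.5×1.3125)×0.75 = 10.453 in²; tension across gage: (3.875 − 1×1.3125)×0.75 = 1.9219 in². R_n = min(0.6×58×10.453, 0.6×36×17.344) + 1.0×58×1.9219 = min(363.76, 374.63) + 111.47 = 475.23 kips. φR_n = 0.75 × 475.23 = 356.4 kips.
Governing: min(405.6, 562.8, 356.4) = 356.4 kips → block shear.

356.4 kips (block shear governs)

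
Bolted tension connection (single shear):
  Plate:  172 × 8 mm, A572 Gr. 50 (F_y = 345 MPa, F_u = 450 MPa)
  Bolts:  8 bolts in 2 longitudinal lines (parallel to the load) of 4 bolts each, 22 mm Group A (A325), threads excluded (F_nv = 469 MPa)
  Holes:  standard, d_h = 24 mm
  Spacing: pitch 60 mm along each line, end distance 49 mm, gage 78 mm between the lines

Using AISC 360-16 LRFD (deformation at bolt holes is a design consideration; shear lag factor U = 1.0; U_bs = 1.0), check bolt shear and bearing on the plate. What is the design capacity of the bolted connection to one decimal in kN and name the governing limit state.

939.6 kN (bearing governs)

Bolt shear: A_b = π(22)²/4 = 380.13 mm². φR_n = 0.75 × 469 × 380.13 × 8 × 1 = 1069.7 kN.
Bearing (8 mm plate, F_u = 450 MPa): end bolts L_c = 49 − 24/2 = 37, R_n = min(1.2×37×8×450, 2.4×22×8×450) = 159.84 kN/bolt; interior L_c = 60 − 24 = 36, R_n = 155.52 kN/bolt. φR_n = 0.75 × (2×159.84 + 6×155.52) = 939.6 kN.
Governing: min(1069.7, 939.6) = 939.6 kN → bearing.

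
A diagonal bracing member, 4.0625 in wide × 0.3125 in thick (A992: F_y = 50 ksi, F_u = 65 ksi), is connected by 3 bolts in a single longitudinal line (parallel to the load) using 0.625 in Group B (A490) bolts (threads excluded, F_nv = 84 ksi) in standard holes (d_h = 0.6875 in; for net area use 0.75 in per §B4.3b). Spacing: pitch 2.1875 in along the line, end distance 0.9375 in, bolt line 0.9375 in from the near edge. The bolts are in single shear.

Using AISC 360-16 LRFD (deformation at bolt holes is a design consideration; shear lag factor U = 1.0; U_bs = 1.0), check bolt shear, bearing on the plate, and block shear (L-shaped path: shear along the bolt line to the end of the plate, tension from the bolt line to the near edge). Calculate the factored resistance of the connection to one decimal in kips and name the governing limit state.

Bolt shear: A_b = π(0.625)²/4 = 0.3068 in². φR_n = 0.75 × 84 × 0.3068 × 3 × 1 = 58.0 kips.
Bearing (0.3125 in plate, F_u = 65 ksi): end bolts L_c = 0.9375 − 0.6875/2 = 0.59375, R_n = min(1.2×0.59375×0.3125×65, 2.4×0.625×0.3125×65) = 14.473 kips/bolt; interior L_c = 2.1875 − 0.6875 = 1.5, R_n = 30.469 kips/bolt. φR_n = 0.75 × (1×14.473 + 2×30.469) = 56.6 kips.
Block shear: shear path 1×[0.9375+2×2.1875] = 1×5.3125 in, A_gv = 1.6602, A_nv = 1×(5.3125 − 2.5×0.75)×0.3125 = 1.0742 in²; tension to near edge: (0.9375 − 0.5×0.75)×0.3125 = 0.17578 in². R_n = min(0.6×65×1.0742, 0.6×50×1.6602) + 1.0×65×0.17578 = min(41.894, 49.806) + 11.426 = 53.32 kips. φR_n = 0.75 × 53.32 = 40.0 kips.
Governing: min(58.0, 56.6, 40.0) = 40.0 kips → block shear.

40.0 kips (block shear governs)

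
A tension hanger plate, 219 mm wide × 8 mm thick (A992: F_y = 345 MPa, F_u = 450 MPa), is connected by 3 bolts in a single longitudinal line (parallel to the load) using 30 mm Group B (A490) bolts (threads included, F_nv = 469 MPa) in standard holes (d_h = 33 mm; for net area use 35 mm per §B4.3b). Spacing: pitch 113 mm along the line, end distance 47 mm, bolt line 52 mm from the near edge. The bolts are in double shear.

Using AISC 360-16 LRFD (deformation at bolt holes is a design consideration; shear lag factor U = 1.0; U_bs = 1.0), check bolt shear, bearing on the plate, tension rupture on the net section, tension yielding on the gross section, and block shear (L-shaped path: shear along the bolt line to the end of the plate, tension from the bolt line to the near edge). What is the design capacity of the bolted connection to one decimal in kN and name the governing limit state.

Bolt shear: A_b = π(30)²/4 = 706.86 mm². φR_n = 0.75 × 469 × 706.86 × 3 × 2 = 1491.8 kN.
Bearing (8 mm plate, F_u = 450 MPa): end bolts L_c = 47 − 33/2 = 30.5, R_n = min(1.2×30.5×8×450, 2.4×30×8×450) = 131.76 kN/bolt; interior L_c = 113 − 33 = 80, R_n = 259.2 kN/bolt. φR_n = 0.75 × (1×131.76 + 2×259.2) = 487.6 kN.
Tension rupture (net): A_n = (219 − 1×35)×8 = 1472 mm² (U = 1.0, A_e = A_n). φR_n = 0.75 × 450 × 1472 = 496.8 kN.
Tension yield (gross): A_g = 219×8 = 1752 mm². φR_n = 0.90 × 345 × 1752 = 544.0 kN.
Block shear: shear path 1×[47+2×113] = 1×273 mm, A_gv = 2184, A_nv = 1×(273 − 2.5×35)×8 = 1484 mm²; tension to near edge: (52 − 0.5×35)×8 = 276 mm². R_n = min(0.6×450×1484, 0.6×345×2184) + 1.0×450×276 = min(400.68, 452.09) + 124.2 = 524.88 kN. φR_n = 0.75 × 524.88 = 393.7 kN.
Governing: min(1491.8, 487.6, 496.8, 544.0, 393.7) = 393.7 kN → block shear.

393.7 kN (block shear governs)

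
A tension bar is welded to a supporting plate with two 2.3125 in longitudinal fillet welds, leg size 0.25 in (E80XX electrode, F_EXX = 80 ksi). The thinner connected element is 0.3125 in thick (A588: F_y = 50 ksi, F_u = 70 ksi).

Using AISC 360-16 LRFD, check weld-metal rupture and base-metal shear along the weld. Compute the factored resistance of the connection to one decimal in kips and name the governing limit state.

29.4 kips (weld metal governs)

Weld metal: throat = 0.707×0.25 = 0.17675 in, L = 2×2.3125 = 4.625 in. φR_n = 0.75 × 0.6 × 80 × 0.17675 × 4.625 = 29.4 kips.
Base metal shear (0.3125 in plate): yield φR_n = 1.0×0.6×50×0.3125×4.625 = 43.4 kips; rupture φR_n = 0.75×0.6×70×0.3125×4.625 = 45.5 kips; take 43.4 kips (yield).
Governing: min(29.4, 43.4) = 29.4 kips → weld metal.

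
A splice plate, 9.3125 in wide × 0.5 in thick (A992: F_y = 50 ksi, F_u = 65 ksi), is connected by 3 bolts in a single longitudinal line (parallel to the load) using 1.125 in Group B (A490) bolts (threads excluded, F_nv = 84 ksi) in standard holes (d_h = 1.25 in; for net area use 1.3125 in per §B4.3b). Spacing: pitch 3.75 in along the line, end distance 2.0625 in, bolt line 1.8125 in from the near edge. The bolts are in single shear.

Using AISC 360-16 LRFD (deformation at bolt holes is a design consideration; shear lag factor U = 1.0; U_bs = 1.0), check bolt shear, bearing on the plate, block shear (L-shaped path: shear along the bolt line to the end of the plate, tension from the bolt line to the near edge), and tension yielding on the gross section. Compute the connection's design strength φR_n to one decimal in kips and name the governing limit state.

Bolt shear: A_b = π(1.125)²/4 = 0.99402 in². φR_n = 0.75 × 84 × 0.99402 × 3 × 1 = 187.9 kips.
Bearing (0.5 in plate, F_u = 65 ksi): end bolts L_c = 2.0625 − 1.25/2 = 1.4375, R_n = min(1.2×1.4375×0.5×65, 2.4×1.125×0.5×65) = 56.063 kips/bolt; interior L_c = 3.75 − 1.25 = 2.5, R_n = 87.75 kips/bolt. φR_n = 0.75 × (1×56.063 + 2×87.75) = 173.7 kips.
Block shear: shear path 1×[2.0625+2×3.75] = 1×9.5625 in, A_gv = 4.7813, A_nv = 1×(9.5625 − 2.5×1.3125)×0.5 = 3.1406 in²; tension to near edge: (1.8125 − 0.5×1.3125)×0.5 = 0.57813 in². R_n = min(0.6×65×3.1406, 0.6×50×4.7813) + 1.0×65×0.57813 = min(122.48, 143.44) + 37.578 = 160.06 kips. φR_n = 0.75 × 160.06 = 120.0 kips.
Tension yield (gross): A_g = 9.3125×0.5 = 4.6563 in². φR_n = 0.90 × 50 × 4.6563 = 209.5 kips.
Governing: min(187.9, 173.7, 120.0, 209.5) = 120.0 kips → block shear.

120.0 kips (block shear governs)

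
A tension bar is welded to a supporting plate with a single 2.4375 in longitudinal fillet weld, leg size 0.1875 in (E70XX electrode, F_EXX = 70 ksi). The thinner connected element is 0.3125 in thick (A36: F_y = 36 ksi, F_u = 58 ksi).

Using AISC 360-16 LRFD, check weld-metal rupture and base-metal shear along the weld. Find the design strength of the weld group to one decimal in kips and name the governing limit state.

Weld metal: throat = 0.707×0.1875 = 0.13256 in, L = 2.4375 in. φR_n = 0.75 × 0.6 × 70 × 0.13256 × 2.4375 = 10.2 kips.
Base metal shear (0.3125 in plate): yield φR_n = 1.0×0.6×36×0.3125×2.4375 = 16.5 kips; rupture φR_n = 0.75×0.6×58×0.3125×2.4375 = 19.9 kips; take 16.5 kips (yield).
Governing: min(10.2, 16.5) = 10.2 kips → weld metal.

10.2 kips (weld metal governs)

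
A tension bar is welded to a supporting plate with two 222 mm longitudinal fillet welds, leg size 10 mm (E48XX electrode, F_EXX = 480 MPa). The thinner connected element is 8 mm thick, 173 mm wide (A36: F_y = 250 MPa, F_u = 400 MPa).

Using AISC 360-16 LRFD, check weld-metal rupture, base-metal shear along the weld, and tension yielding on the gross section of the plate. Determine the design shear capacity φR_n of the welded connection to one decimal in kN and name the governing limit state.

Weld metal: throat = 0.707×10 = 7.07 mm, L = 2×222 = 444 mm. φR_n = 0.75 × 0.6 × 480 × 7.07 × 444 = 678.0 kN.
Base metal shear (8 mm plate): yield φR_n = 1.0×0.6×250×8×444 = 532.8 kN; rupture φR_n = 0.75×0.6×400×8×444 = 639.4 kN; take 532.8 kN (yield).
Tension yield (gross): A_g = 173×8 = 1384 mm². φR_n = 0.90 × 250 × 1384 = 311.4 kN.
Governing: min(678.0, 532.8, 311.4) = 311.4 kN → gross-section yield.

311.4 kN (gross-section yield governs)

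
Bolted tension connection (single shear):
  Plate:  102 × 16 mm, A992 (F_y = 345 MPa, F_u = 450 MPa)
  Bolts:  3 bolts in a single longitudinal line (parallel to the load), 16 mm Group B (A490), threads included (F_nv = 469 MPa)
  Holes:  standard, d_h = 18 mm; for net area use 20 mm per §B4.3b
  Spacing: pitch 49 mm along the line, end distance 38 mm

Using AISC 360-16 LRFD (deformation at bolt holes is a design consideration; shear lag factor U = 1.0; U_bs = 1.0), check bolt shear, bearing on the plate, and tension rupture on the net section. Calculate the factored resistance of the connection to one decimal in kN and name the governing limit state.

212.2 kN (bolt shear governs)

Bolt shear: A_b = π(16)²/4 = 201.06 mm². φR_n = 0.75 × 469 × 201.06 × 3 × 1 = 212.2 kN.
Bearing (16 mm plate, F_u = 450 MPa): end bolts L_c = 38 − 18/2 = 29, R_n = min(1.2×29×16×450, 2.4×16×16×450) = 250.56 kN/bolt; interior L_c = 49 − 18 = 31, R_n = 267.84 kN/bolt. φR_n = 0.75 × (1×250.56 + 2×267.84) = 589.7 kN.
Tension rupture (net): A_n = (102 − 1×20)×16 = 1312 mm² (U = 1.0, A_e = A_n). φR_n = 0.75 × 450 × 1312 = 442.8 kN.
Governing: min(212.2, 589.7, 442.8) = 212.2 kN → bolt shear.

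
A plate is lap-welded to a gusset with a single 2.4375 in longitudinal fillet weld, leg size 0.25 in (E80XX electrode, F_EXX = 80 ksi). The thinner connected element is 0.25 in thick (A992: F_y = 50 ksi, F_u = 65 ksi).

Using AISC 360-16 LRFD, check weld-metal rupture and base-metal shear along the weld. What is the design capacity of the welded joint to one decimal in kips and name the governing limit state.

Weld metal: throat = 0.707×0.25 = 0.17675 in, L = 2.4375 in. φR_n = 0.75 × 0.6 × 80 × 0.17675 × 2.4375 = 15.5 kips.
Base metal shear (0.25 in plate): yield φR_n = 1.0×0.6×50×0.25×2.4375 = 18.3 kips; rupture φR_n = 0.75×0.6×65×0.25×2.4375 = 17.8 kips; take 17.8 kips (rupture).
Governing: min(15.5, 17.8) = 15.5 kips → weld metal.

15.5 kips (weld metal governs)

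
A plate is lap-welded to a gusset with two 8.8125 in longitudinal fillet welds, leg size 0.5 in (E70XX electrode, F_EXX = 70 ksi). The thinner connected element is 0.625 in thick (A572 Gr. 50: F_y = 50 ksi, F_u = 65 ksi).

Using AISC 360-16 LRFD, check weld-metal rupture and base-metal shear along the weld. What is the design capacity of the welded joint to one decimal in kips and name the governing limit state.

196.3 kips (weld metal governs)

Weld metal: throat = 0.707×0.5 = 0.3535 in, L = 2×8.8125 = 17.625 in. φR_n = 0.75 × 0.6 × 70 × 0.3535 × 17.625 = 196.3 kips.
Base metal shear (0.625 in plate): yield φR_n = 1.0×0.6×50×0.625×17.625 = 330.5 kips; rupture φR_n = 0.75×0.6×65×0.625×17.625 = 322.2 kips; take 322.2 kips (rupture).
Governing: min(196.3, 322.2) = 196.3 kips → weld metal.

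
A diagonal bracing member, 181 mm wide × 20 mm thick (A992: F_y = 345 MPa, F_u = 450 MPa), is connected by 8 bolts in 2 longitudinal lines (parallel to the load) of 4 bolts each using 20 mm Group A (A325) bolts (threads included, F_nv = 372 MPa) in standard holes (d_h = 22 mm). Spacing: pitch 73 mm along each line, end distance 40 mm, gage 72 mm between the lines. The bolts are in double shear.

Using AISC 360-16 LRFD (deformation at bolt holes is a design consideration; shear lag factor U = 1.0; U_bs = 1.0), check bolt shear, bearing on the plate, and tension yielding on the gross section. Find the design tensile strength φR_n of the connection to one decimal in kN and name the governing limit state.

1124.0 kN (gross-section yield governs)

Bolt shear: A_b = π(20)²/4 = 314.16 mm². φR_n = 0.75 × 372 × 314.16 × 8 × 2 = 1402.4 kN.
Bearing (20 mm plate, F_u = 450 MPa): end bolts L_c = 40 − 22/2 = 29, R_n = min(1.2×29×20×450, 2.4×20×20×450) = 313.2 kN/bolt; interior L_c = 73 − 22 = 51, R_n = 432 kN/bolt. φR_n = 0.75 × (2×313.2 + 6×432) = 2413.8 kN.
Tension yield (gross): A_g = 181×20 = 3620 mm². φR_n = 0.90 × 345 × 3620 = 1124.0 kN.
Governing: min(1402.4, 2413.8, 1124.0) = 1124.0 kN → gross-section yield.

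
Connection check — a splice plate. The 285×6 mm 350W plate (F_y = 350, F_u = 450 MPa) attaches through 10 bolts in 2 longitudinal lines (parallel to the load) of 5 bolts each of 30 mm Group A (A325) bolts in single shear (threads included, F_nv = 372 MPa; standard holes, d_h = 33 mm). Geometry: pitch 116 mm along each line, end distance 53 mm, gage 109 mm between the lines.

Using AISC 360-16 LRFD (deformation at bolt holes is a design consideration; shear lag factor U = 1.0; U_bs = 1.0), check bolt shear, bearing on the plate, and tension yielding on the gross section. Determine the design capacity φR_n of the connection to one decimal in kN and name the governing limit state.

Bolt shear: A_b = π(30)²/4 = 706.86 mm². φR_n = 0.75 × 372 × 706.86 × 10 × 1 = 1972.1 kN.
Bearing (6 mm plate, F_u = 450 MPa): end bolts L_c = 53 − 33/2 = 36.5, R_n = min(1.2×36.5×6×450, 2.4×30×6×450) = 118.26 kN/bolt; interior L_c = 116 − 33 = 83, R_n = 194.4 kN/bolt. φR_n = 0.75 × (2×118.26 + 8×194.4) = 1343.8 kN.
Tension yield (gross): A_g = 285×6 = 1710 mm². φR_n = 0.90 × 350 × 1710 = 538.7 kN.
Governing: min(1972.1, 1343.8, 538.7) = 538.7 kN → gross-section yield.

538.7 kN (gross-section yield governs)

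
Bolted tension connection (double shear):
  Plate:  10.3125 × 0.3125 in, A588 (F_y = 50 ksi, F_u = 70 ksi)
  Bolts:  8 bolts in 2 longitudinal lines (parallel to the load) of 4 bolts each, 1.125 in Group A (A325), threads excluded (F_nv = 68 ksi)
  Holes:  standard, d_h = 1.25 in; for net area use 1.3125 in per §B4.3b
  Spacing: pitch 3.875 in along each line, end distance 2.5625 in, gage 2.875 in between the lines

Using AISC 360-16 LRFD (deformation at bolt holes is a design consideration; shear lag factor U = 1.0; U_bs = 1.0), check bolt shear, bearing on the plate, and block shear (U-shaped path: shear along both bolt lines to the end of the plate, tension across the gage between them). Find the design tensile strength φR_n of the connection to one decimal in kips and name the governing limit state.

Bolt shear: A_b = π(1.125)²/4 = 0.99402 in². φR_n = 0.75 × 68 × 0.99402 × 8 × 2 = 811.1 kips.
Bearing (0.3125 in plate, F_u = 70 ksi): end bolts L_c = 2.5625 − 1.25/2 = 1.9375, R_n = min(1.2×1.9375×0.3125×70, 2.4×1.125×0.3125×70) = 50.859 kips/bolt; interior L_c = 3.875 − 1.25 = 2.625, R_n = 59.063 kips/bolt. φR_n = 0.75 × (2×50.859 + 6×59.063) = 342.1 kips.
Block shear: shear path 2×[2.5625+3×3.875] = 2×14.1875 in, A_gv = 8.8672, A_nv = 2×(14.1875 − 3.5×1.3125)×0.3125 = 5.9961 in²; tension across gage: (2.875 − 1×1.3125)×0.3125 = 0.48828 in². R_n = min(0.6×70×5.9961, 0.6×50×8.8672) + 1.0×70×0.48828 = min(251.84, 266.02) + 34.18 = 286.02 kips. φR_n = 0.75 × 286.02 = 214.5 kips.
Governing: min(811.1, 342.1, 214.5) = 214.5 kips → block shear.

214.5 kips (block shear governs)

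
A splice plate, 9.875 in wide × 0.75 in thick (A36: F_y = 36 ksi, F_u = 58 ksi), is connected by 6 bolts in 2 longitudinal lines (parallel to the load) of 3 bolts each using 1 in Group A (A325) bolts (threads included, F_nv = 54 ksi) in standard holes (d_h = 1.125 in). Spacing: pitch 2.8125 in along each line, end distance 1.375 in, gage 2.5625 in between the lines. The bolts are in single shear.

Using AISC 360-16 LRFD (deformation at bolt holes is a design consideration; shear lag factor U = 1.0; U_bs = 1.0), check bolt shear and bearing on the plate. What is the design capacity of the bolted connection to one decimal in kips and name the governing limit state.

Bolt shear: A_b = π(1)²/4 = 0.7854 in². φR_n = 0.75 × 54 × 0.7854 × 6 × 1 = 190.9 kips.
Bearing (0.75 in plate, F_u = 58 ksi): end bolts L_c = 1.375 − 1.125/2 = 0.8125, R_n = min(1.2×0.8125×0.75×58, 2.4×1×0.75×58) = 42.413 kips/bolt; interior L_c = 2.8125 − 1.125 = 1.6875, R_n = 88.088 kips/bolt. φR_n = 0.75 × (2×42.413 + 4×88.088) = 327.9 kips.
Governing: min(190.9, 327.9) = 190.9 kips → bolt shear.

190.9 kips (bolt shear governs)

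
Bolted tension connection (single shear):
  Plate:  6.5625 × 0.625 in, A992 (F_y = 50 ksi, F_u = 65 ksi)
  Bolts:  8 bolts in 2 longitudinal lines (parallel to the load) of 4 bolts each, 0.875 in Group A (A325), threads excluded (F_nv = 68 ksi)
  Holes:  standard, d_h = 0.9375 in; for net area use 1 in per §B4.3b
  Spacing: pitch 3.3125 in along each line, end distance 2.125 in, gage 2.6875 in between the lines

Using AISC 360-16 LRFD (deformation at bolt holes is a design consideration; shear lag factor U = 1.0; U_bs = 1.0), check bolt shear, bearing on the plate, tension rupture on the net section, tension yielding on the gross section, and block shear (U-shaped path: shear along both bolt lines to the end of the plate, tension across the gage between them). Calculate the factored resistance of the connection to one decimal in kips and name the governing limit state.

Bolt shear: A_b = π(0.875)²/4 = 0.60132 in². φR_n = 0.75 × 68 × 0.60132 × 8 × 1 = 245.3 kips.
Bearing (0.625 in plate, F_u = 65 ksi): end bolts L_c = 2.125 − 0.9375/2 = 1.65625, R_n = min(1.2×1.65625×0.625×65, 2.4×0.875×0.625×65) = 80.742 kips/bolt; interior L_c = 3.3125 − 0.9375 = 2.375, R_n = 85.313 kips/bolt. φR_n = 0.75 × (2×80.742 + 6×85.313) = 505.0 kips.
Tension rupture (net): A_n = (6.5625 − 2×1)×0.625 = 2.8516 in² (U = 1.0, A_e = A_n). φR_n = 0.75 × 65 × 2.8516 = 139.0 kips.
Tension yield (gross): A_g = 6.5625×0.625 = 4.1016 in². φR_n = 0.90 × 50 × 4.1016 = 184.6 kips.
Block shear: shear path 2×[2.125+3×3.3125] = 2×12.0625 in, A_gv = 15.078, A_nv = 2×(12.0625 − 3.5×1)×0.625 = 10.703 in²; tension across gage: (2.6875 − 1×1)×0.625 = 1.0547 in². R_n = min(0.6×65×10.703, 0.6×50×15.078) + 1.0×65×1.0547 = min(417.42, 452.34) + 68.556 = 485.98 kips. φR_n = 0.75 × 485.98 = 364.5 kips.
Governing: min(245.3, 505.0, 139.0, 184.6, 364.5) = 139.0 kips → net-section rupture.

139.0 kips (net-section rupture governs)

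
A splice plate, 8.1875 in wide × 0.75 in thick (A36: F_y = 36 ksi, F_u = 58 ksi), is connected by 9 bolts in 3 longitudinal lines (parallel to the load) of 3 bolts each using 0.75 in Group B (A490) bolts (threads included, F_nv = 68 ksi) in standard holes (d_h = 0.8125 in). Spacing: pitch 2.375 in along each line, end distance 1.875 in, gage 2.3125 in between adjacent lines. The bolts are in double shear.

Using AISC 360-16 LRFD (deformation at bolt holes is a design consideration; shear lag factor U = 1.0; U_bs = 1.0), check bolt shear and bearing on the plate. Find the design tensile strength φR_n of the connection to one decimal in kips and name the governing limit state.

Bolt shear: A_b = π(0.75)²/4 = 0.44179 in². φR_n = 0.75 × 68 × 0.44179 × 9 × 2 = 405.6 kips.
Bearing (0.75 in plate, F_u = 58 ksi): end bolts L_c = 1.875 − 0.8125/2 = 1.46875, R_n = min(1.2×1.46875×0.75×58, 2.4×0.75×0.75×58) = 76.669 kips/bolt; interior L_c = 2.375 − 0.8125 = 1.5625, R_n = 78.3 kips/bolt. φR_n = 0.75 × (3×76.669 + 6×78.3) = 524.9 kips.
Governing: min(405.6, 524.9) = 405.6 kips → bolt shear.

405.6 kips (bolt shear governs)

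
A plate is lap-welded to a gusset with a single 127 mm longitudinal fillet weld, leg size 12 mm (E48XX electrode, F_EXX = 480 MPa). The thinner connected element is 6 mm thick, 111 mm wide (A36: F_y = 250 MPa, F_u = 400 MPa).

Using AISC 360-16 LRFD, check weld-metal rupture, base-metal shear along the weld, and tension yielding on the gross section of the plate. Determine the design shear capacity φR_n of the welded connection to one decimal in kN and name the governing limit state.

Weld metal: throat = 0.707×12 = 8.484 mm, L = 127 mm. φR_n = 0.75 × 0.6 × 480 × 8.484 × 127 = 232.7 kN.
Base metal shear (6 mm plate): yield φR_n = 1.0×0.6×250×6×127 = 114.3 kN; rupture φR_n = 0.75×0.6×400×6×127 = 137.2 kN; take 114.3 kN (yield).
Tension yield (gross): A_g = 111×6 = 666 mm². φR_n = 0.90 × 250 × 666 = 149.9 kN.
Governing: min(232.7, 114.3, 149.9) = 114.3 kN → base-metal shear.

114.3 kN (base-metal shear governs)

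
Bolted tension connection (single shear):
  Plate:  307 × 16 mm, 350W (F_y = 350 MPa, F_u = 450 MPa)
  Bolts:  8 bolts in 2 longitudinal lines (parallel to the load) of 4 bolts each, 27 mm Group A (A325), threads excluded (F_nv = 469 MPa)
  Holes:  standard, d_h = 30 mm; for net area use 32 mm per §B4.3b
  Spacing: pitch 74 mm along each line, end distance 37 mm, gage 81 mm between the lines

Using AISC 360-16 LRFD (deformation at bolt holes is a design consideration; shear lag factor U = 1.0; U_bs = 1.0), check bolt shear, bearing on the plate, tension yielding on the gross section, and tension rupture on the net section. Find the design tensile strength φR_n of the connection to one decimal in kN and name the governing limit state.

1312.2 kN (net-section rupture governs)

Bolt shear: A_b = π(27)²/4 = 572.56 mm². φR_n = 0.75 × 469 × 572.56 × 8 × 1 = 1611.2 kN.
Bearing (16 mm plate, F_u = 450 MPa): end bolts L_c = 37 − 30/2 = 22, R_n = min(1.2×22×16×450, 2.4×27×16×450) = 190.08 kN/bolt; interior L_c = 74 − 30 = 44, R_n = 380.16 kN/bolt. φR_n = 0.75 × (2×190.08 + 6×380.16) = 1995.8 kN.
Tension yield (gross): A_g = 307×16 = 4912 mm². φR_n = 0.90 × 350 × 4912 = 1547.3 kN.
Tension rupture (net): A_n = (307 − 2×32)×16 = 3888 mm² (U = 1.0, A_e = A_n). φR_n = 0.75 × 450 × 3888 = 1312.2 kN.
Governing: min(1611.2, 1995.8, 1547.3, 1312.2) = 1312.2 kN → net-section rupture.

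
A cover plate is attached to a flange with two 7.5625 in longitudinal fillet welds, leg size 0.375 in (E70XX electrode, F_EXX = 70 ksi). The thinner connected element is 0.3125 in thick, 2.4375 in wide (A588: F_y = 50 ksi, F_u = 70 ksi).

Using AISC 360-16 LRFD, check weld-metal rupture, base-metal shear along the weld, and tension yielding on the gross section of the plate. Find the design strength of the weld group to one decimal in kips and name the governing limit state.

34.3 kips (gross-section yield governs)

Weld metal: throat = 0.707×0.375 = 0.26513 in, L = 2×7.5625 = 15.125 in. φR_n = 0.75 × 0.6 × 70 × 0.26513 × 15.125 = 126.3 kips.
Base metal shear (0.3125 in plate): yield φR_n = 1.0×0.6×50×0.3125×15.125 = 141.8 kips; rupture φR_n = 0.75×0.6×70×0.3125×15.125 = 148.9 kips; take 141.8 kips (yield).
Tension yield (gross): A_g = 2.4375×0.3125 = 0.76172 in². φR_n = 0.90 × 50 × 0.76172 = 34.3 kips.
Governing: min(126.3, 141.8, 34.3) = 34.3 kips → gross-section yield.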